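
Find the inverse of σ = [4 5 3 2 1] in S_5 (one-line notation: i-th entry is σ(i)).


To find σ⁻¹, swap domain and range:
σ(1) = 4 → σ⁻¹(4) = 1
σ(2) = 5 → σ⁻¹(5) = 2
σ(3) = 3 → σ⁻¹(3) = 3
σ(4) = 2 → σ⁻¹(2) = 4
σ(5) = 1 → σ⁻¹(1) = 5

σ⁻¹ = [5 4 3 1 2]


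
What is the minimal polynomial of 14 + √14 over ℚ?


Let α = 14 + √14. Then α - 14 = √14, so (α - 14)² = 14, giving α² - 28α + 182 = 0. Degree 2 and α ∉ ℚ, so this is the minimal polynomial.

Minimal polynomial: x² - 28x + 182


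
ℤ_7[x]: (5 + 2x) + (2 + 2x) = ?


Add coefficients mod 7:
x^0: 5 + 2 = 0 (mod 7)
x^1: 2 + 2 = 4 (mod 7)
Result: 4x

f + g = 4x


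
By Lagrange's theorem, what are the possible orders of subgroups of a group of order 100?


Lagrange's theorem: |H| divides |G|
|G| = 100
Divisors of 100: 1, 2, 4, 5, 10, 20, 25, 50, 100

Possible subgroup orders: {1, 2, 4, 5, 10, 20, 25, 50, 100}


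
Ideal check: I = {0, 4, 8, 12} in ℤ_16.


Check ideal conditions for I = {0, 4, 8, 12} in ℤ_16:
(1) I is an additive subgroup? Yes
(2) For r ∈ ℤ_16 and a ∈ I: r·a ∈ I? Yes

Yes, I is an ideal of ℤ_16


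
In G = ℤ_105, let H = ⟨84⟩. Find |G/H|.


|⟨84⟩| = n / gcd(84, 105) = 105 / 21 = 5
H is normal (ℤ_105 is abelian).
|G/H| = |G| / |H| = 105 / 5 = 21

|G/H| = 21


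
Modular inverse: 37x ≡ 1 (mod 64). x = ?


Use the extended Euclidean algorithm to write 1 = 37·s + 64·t; then s mod 64 is the inverse.
Euclidean algorithm:
  37 = 0·64 + 37
  64 = 1·37 + 27
  37 = 1·27 + 10
  27 = 2·10 + 7
  10 = 1·7 + 3
  7 = 2·3 + 1
  3 = 3·1 + 0
gcd(37,64) = 1
Back-substitution gives: 37·(-19) + 64·(11) = 1
So 37⁻¹ ≡ -19 ≡ 45 (mod 64)
Check: 37 × 45 = 1665 ≡ 1 (mod 64) ✓

37⁻¹ ≡ 45 (mod 64)


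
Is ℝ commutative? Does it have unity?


ℝ is a field: commutative, has unity, every nonzero element is a unit (hence an integral domain)
Commutative: Yes
Integral domain: Yes
Has unity: Yes

ℝ: Commutative=Yes, Unity=Yes


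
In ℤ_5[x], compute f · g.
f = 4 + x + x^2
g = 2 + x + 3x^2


Expand and collect like terms; reduce coefficients mod 5:
x^0: 4·2 = 8 ≡ 3 (mod 5)
x^1: 4·1 + 1·2 = 6 ≡ 1 (mod 5)
x^2: 4·3 + 1·1 + 1·2 = 15 ≡ 0 (mod 5)
x^3: 1·3 + 1·1 = 4 ≡ 4 (mod 5)
x^4: 1·3 = 3 ≡ 3 (mod 5)
Result: 3 + x + 4x^3 + 3x^4

f · g = 3 + x + 4x^3 + 3x^4


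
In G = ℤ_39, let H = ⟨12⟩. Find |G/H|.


|⟨12⟩| = n / gcd(12, 39) = 39 / 3 = 13
H is normal (ℤ_39 is abelian).
|G/H| = |G| / |H| = 39 / 13 = 3

|G/H| = 3


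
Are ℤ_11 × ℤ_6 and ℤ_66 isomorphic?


Comparing ℤ_11 × ℤ_6 and ℤ_66:
gcd(11,6) = 1, so ℤ_11 × ℤ_6 ≅ ℤ_66 (CRT)

Yes, ℤ_11 × ℤ_6 ≅ ℤ_66


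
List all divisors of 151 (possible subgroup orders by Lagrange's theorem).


Lagrange's theorem: |H| divides |G|
|G| = 151
Divisors of 151: 1, 151

Possible subgroup orders: {1, 151}


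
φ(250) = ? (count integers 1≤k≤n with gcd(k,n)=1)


Factor n: 250 = 2 × 5^3
φ(n) = n · ∏(1 - 1/p) over distinct primes p | n
φ(250) = 250 · (1 - 1/2) · (1 - 1/5) = 100

φ(250) = 100


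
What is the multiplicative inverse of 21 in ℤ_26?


Use the extended Euclidean algorithm to write 1 = 21·s + 26·t; then s mod 26 is the inverse.
Euclidean algorithm:
  21 = 0·26 + 21
  26 = 1·21 + 5
  21 = 4·5 + 1
  5 = 5·1 + 0
gcd(21,26) = 1
Back-substitution gives: 21·(5) + 26·(-4) = 1
So 21⁻¹ ≡ 5 ≡ 5 (mod 26)
Check: 21 × 5 = 105 ≡ 1 (mod 26) ✓

21⁻¹ ≡ 5 (mod 26)


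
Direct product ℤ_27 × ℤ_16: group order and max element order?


|ℤ_27 × ℤ_16| = 27 × 16 = 432
Max element order = lcm(27,16) = 432
Cyclic? Yes (gcd=1)

|ℤ_27×ℤ_16| = 432, max element order = 432


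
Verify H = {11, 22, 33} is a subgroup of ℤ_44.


Subgroup test for H = {11, 22, 33} in (ℤ_44, +):
(1) 0 ∈ H? No
(2) Closure: for all a,b ∈ H, (a+b) mod 44 ∈ H? No  [counterexample: 11 + 33 = 0 ∉ H]
(3) Inverses: for all a ∈ H, -a mod 44 ∈ H? Yes

No, H is not a subgroup of ℤ_44


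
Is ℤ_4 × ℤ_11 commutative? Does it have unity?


Direct product ring; commutative with unity (1,1); but (1,0)·(0,1) = (0,0) gives zero divisors, so not an integral domain
Commutative: Yes
Integral domain: No
Has unity: Yes

ℤ_4 × ℤ_11: Commutative=Yes, Unity=Yes


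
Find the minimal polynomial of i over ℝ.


i satisfies x² + 1 = 0, irreducible over ℝ

Minimal polynomial: x² + 1


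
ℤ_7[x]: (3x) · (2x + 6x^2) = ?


Expand and collect like terms; reduce coefficients mod 7:
x^0: 0·0 = 0 ≡ 0 (mod 7)
x^1: 0·2 + 3·0 = 0 ≡ 0 (mod 7)
x^2: 0·6 + 3·2 = 6 ≡ 6 (mod 7)
x^3: 3·6 = 18 ≡ 4 (mod 7)
Result: 6x^2 + 4x^3

f · g = 6x^2 + 4x^3


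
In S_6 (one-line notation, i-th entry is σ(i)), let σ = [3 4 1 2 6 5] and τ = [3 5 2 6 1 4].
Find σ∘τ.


σ∘τ: apply τ first, then σ
1 →τ 3 →σ 1
2 →τ 5 →σ 6
3 →τ 2 →σ 4
4 →τ 6 →σ 5
5 →τ 1 →σ 3
6 →τ 4 →σ 2

σ∘τ = [1 6 4 5 3 2]


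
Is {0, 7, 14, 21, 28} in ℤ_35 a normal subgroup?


H = {0, 7, 14, 21, 28} in ℤ_35
ℤ_35 is abelian; every subgroup of an abelian group is normal

Yes, normal subgroup


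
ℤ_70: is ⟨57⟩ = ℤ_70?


g generates ℤ_n iff gcd(g, n) = 1
gcd(57, 70) = 1
Since gcd = 1, 57 is a generator.

Yes, 57 generates ℤ_70


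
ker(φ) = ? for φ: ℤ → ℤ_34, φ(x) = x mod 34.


Kernel = preimage of identity
ker(φ) = {x ∈ ℤ : x ≡ 0 (mod 34)} = 34ℤ = {0, ±34, ±68, ...}

ker(φ) = 34ℤ


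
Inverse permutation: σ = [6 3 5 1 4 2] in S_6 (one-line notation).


To find σ⁻¹, swap domain and range:
σ(1) = 6 → σ⁻¹(6) = 1
σ(2) = 3 → σ⁻¹(3) = 2
σ(3) = 5 → σ⁻¹(5) = 3
σ(4) = 1 → σ⁻¹(1) = 4
σ(5) = 4 → σ⁻¹(4) = 5
σ(6) = 2 → σ⁻¹(2) = 6

σ⁻¹ = [4 6 2 5 3 1]


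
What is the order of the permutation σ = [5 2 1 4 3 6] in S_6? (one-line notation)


Cycle decomposition: (1 5 3)
Cycle lengths: 3
Order = lcm(3) = 3

ord(σ) = 3


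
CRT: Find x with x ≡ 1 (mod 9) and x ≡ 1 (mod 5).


m₁ = 9, m₂ = 5, gcd = 1, so CRT applies. M = m₁·m₂ = 45
Let M₁ = M/m₁ = 5, M₂ = M/m₂ = 9
Find y₁ ≡ M₁⁻¹ (mod m₁): 5⁻¹ ≡ 2 (mod 9)
Find y₂ ≡ M₂⁻¹ (mod m₂): 9⁻¹ ≡ 4 (mod 5)
x = a₁·M₁·y₁ + a₂·M₂·y₂ = 1·5·2 + 1·9·4 = 46
Reduce mod 45: x ≡ 1
Check: 1 mod 9 = 1 ✓, 1 mod 5 = 1 ✓

x ≡ 1 (mod 45)


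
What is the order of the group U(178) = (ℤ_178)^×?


U(n) is the group of units mod n; |U(n)| = φ(n)
|U(178)| = φ(178) = 88

|U(178) = (ℤ_178)^×| = 88


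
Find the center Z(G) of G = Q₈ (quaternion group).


Z(G) = {g ∈ G | gx = xg for all x ∈ G}
In Q₈ = {±1, ±i, ±j, ±k}, only ±1 commute with every element

Z(Q₈ (quaternion group)) = {1, -1}


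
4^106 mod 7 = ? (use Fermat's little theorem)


Fermat's little theorem: if p is prime and gcd(a,p)=1, then a^(p-1) ≡ 1 (mod p)
p = 7 is prime, gcd(4,7) = 1
Reduce exponent: 106 mod 6 = 4
So 4^106 ≡ 4^4 (mod 7)
4^4 mod 7 = 4

4^106 ≡ 4 (mod 7)


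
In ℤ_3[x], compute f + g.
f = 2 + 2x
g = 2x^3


Add coefficients mod 3:
x^0: 2 + 0 = 2 (mod 3)
x^1: 2 + 0 = 2 (mod 3)
x^2: 0 + 0 = 0 (mod 3)
x^3: 0 + 2 = 2 (mod 3)
Result: 2 + 2x + 2x^3

f + g = 2 + 2x + 2x^3


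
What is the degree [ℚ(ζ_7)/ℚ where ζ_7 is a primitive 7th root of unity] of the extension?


[ℚ(ζ_n):ℚ] = deg Φ_n(x) = φ(n). Here φ(7) = 6

[ℚ(ζ_7)/ℚ where ζ_7 is a primitive 7th root of unity] = 6


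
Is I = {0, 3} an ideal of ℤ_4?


Check ideal conditions for I = {0, 3} in ℤ_4:
(1) I is an additive subgroup? No
(2) For r ∈ ℤ_4 and a ∈ I: r·a ∈ I? No  [counterexample: r=2, a=3, r·a mod 4 = 2 ∉ I]

No, I is not an ideal of ℤ_4


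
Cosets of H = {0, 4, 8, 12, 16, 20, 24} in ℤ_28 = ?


H = {0, 4, 8, 12, 16, 20, 24}, |H| = 7
Number of cosets = |G|/|H| = 28/7 = 4
0 + H = {0, 4, 8, 12, 16, 20, 24}
1 + H = {1, 5, 9, 13, 17, 21, 25}
2 + H = {2, 6, 10, 14, 18, 22, 26}
3 + H = {3, 7, 11, 15, 19, 23, 27}

Cosets: 0+H={0,4,8,12,16,20,24}; 1+H={1,5,9,13,17,21,25}; 2+H={2,6,10,14,18,22,26}; 3+H={3,7,11,15,19,23,27}


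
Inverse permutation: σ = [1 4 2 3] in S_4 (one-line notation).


To find σ⁻¹, swap domain and range:
σ(1) = 1 → σ⁻¹(1) = 1
σ(2) = 4 → σ⁻¹(4) = 2
σ(3) = 2 → σ⁻¹(2) = 3
σ(4) = 3 → σ⁻¹(3) = 4

σ⁻¹ = [1 3 4 2]


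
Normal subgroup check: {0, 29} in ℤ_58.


H = {0, 29} in ℤ_58
ℤ_58 is abelian; every subgroup of an abelian group is normal

Yes, normal subgroup


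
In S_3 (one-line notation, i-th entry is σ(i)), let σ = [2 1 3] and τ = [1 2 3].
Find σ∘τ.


σ∘τ: apply τ first, then σ
1 →τ 1 →σ 2
2 →τ 2 →σ 1
3 →τ 3 →σ 3

σ∘τ = [2 1 3]


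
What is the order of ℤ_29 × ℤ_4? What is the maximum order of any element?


|ℤ_29 × ℤ_4| = 29 × 4 = 116
Max element order = lcm(29,4) = 116
Cyclic? Yes (gcd=1)

|ℤ_29×ℤ_4| = 116, max element order = 116


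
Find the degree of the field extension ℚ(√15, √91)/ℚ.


[ℚ(√15,√91):ℚ] = [ℚ(√15,√91):ℚ(√15)]·[ℚ(√15):ℚ] = 2·2 = 4

[ℚ(√15, √91)/ℚ] = 4


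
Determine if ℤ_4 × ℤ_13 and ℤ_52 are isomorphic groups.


Comparing ℤ_4 × ℤ_13 and ℤ_52:
gcd(4,13) = 1, so ℤ_4 × ℤ_13 ≅ ℤ_52 (CRT)

Yes, ℤ_4 × ℤ_13 ≅ ℤ_52


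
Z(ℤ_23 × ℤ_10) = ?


Z(G) = {g ∈ G | gx = xg for all x ∈ G}
Direct product of abelian groups is abelian, so Z(G) = G

Z(ℤ_23 × ℤ_10) = ℤ_23 × ℤ_10


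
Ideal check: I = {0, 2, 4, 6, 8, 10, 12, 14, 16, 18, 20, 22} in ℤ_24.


Check ideal conditions for I = {0, 2, 4, 6, 8, 10, 12, 14, 16, 18, 20, 22} in ℤ_24:
(1) I is an additive subgroup? Yes
(2) For r ∈ ℤ_24 and a ∈ I: r·a ∈ I? Yes

Yes, I is an ideal of ℤ_24


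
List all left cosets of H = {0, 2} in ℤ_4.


H = {0, 2}, |H| = 2
Number of cosets = |G|/|H| = 4/2 = 2
0 + H = {0, 2}
1 + H = {1, 3}

Cosets: 0+H={0,2}; 1+H={1,3}


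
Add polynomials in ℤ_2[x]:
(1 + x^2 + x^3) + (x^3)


Add coefficients mod 2:
x^0: 1 + 0 = 1 (mod 2)
x^1: 0 + 0 = 0 (mod 2)
x^2: 1 + 0 = 1 (mod 2)
x^3: 1 + 1 = 0 (mod 2)
Result: 1 + x^2

f + g = 1 + x^2


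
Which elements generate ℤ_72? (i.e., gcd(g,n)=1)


g generates ℤ_n iff gcd(g,n) = 1
Prime factors of 72: 2, 3
Generators are g ∈ {1,...,71} not divisible by any of these primes.
Generators: {1, 5, 7, 11, 13, 17, 19, 23, 25, 29, 31, 35, 37, 41, 43, 47, 49, 53, 55, 59, 61, 65, 67, 71}
Number of generators = φ(72) = 24

Generators of ℤ_72 = {1, 5, 7, 11, 13, 17, 19, 23, 25, 29, 31, 35, 37, 41, 43, 47, 49, 53, 55, 59, 61, 65, 67, 71}


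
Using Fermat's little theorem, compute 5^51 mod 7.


Fermat's little theorem: if p is prime and gcd(a,p)=1, then a^(p-1) ≡ 1 (mod p)
p = 7 is prime, gcd(5,7) = 1
Reduce exponent: 51 mod 6 = 3
So 5^51 ≡ 5^3 (mod 7)
5^3 mod 7 = 6

5^51 ≡ 6 (mod 7)


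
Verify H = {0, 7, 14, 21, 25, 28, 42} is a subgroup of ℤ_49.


Subgroup test for H = {0, 7, 14, 21, 25, 28, 42} in (ℤ_49, +):
(1) 0 ∈ H? Yes
(2) Closure: for all a,b ∈ H, (a+b) mod 49 ∈ H? No  [counterexample: 7 + 25 = 32 ∉ H]
(3) Inverses: for all a ∈ H, -a mod 49 ∈ H? No

No, H is not a subgroup of ℤ_49


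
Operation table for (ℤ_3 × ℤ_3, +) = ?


Elements: {(0,0), (0,1), (0,2), (1,0), (1,1), (1,2), (2,0), (2,1), (2,2)}
Operation: componentwise addition mod (3, 3)
Entry (a, b) = ((a₁+b₁) mod 3, (a₂+b₂) mod 3)

Cayley table:
      | (0,0) | (0,1) | (0,2) | (1,0) | (1,1) | (1,2) | (2,0) | (2,1) | (2,2)
(0,0) | (0,0) | (0,1) | (0,2) | (1,0) | (1,1) | (1,2) | (2,0) | (2,1) | (2,2)
(0,1) | (0,1) | (0,2) | (0,0) | (1,1) | (1,2) | (1,0) | (2,1) | (2,2) | (2,0)
(0,2) | (0,2) | (0,0) | (0,1) | (1,2) | (1,0) | (1,1) | (2,2) | (2,0) | (2,1)
(1,0) | (1,0) | (1,1) | (1,2) | (2,0) | (2,1) | (2,2) | (0,0) | (0,1) | (0,2)
(1,1) | (1,1) | (1,2) | (1,0) | (2,1) | (2,2) | (2,0) | (0,1) | (0,2) | (0,0)
(1,2) | (1,2) | (1,0) | (1,1) | (2,2) | (2,0) | (2,1) | (0,2) | (0,0) | (0,1)
(2,0) | (2,0) | (2,1) | (2,2) | (0,0) | (0,1) | (0,2) | (1,0) | (1,1) | (1,2)
(2,1) | (2,1) | (2,2) | (2,0) | (0,1) | (0,2) | (0,0) | (1,1) | (1,2) | (1,0)
(2,2) | (2,2) | (2,0) | (2,1) | (0,2) | (0,0) | (0,1) | (1,2) | (1,0) | (1,1)


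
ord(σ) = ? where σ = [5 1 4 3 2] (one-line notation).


Cycle decomposition: (1 5 2) (3 4)
Cycle lengths: 3, 2
Order = lcm(3, 2) = 6

ord(σ) = 6


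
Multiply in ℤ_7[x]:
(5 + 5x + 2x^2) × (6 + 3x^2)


Expand and collect like terms; reduce coefficients mod 7:
x^0: 5·6 = 30 ≡ 2 (mod 7)
x^1: 5·0 + 5·6 = 30 ≡ 2 (mod 7)
x^2: 5·3 + 5·0 + 2·6 = 27 ≡ 6 (mod 7)
x^3: 5·3 + 2·0 = 15 ≡ 1 (mod 7)
x^4: 2·3 = 6 ≡ 6 (mod 7)
Result: 2 + 2x + 6x^2 + x^3 + 6x^4

f · g = 2 + 2x + 6x^2 + x^3 + 6x^4


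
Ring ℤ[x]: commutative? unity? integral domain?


Polynomial ring over ℤ (an integral domain) is a commutative integral domain with unity 1
Commutative: Yes
Integral domain: Yes
Has unity: Yes

ℤ[x]: Commutative=Yes, Unity=Yes


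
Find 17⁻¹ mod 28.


Use the extended Euclidean algorithm to write 1 = 17·s + 28·t; then s mod 28 is the inverse.
Euclidean algorithm:
  17 = 0·28 + 17
  28 = 1·17 + 11
  17 = 1·11 + 6
  11 = 1·6 + 5
  6 = 1·5 + 1
  5 = 5·1 + 0
gcd(17,28) = 1
Back-substitution gives: 17·(5) + 28·(-3) = 1
So 17⁻¹ ≡ 5 ≡ 5 (mod 28)
Check: 17 × 5 = 85 ≡ 1 (mod 28) ✓

17⁻¹ ≡ 5 (mod 28)


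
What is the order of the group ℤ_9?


ℤ_n has n elements.

|ℤ_9| = 9


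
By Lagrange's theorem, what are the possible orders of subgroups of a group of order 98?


Lagrange's theorem: |H| divides |G|
|G| = 98
Divisors of 98: 1, 2, 7, 14, 49, 98

Possible subgroup orders: {1, 2, 7, 14, 49, 98}


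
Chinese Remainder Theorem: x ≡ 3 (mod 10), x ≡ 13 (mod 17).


m₁ = 10, m₂ = 17, gcd = 1, so CRT applies. M = m₁·m₂ = 170
Let M₁ = M/m₁ = 17, M₂ = M/m₂ = 10
Find y₁ ≡ M₁⁻¹ (mod m₁): 17⁻¹ ≡ 3 (mod 10)
Find y₂ ≡ M₂⁻¹ (mod m₂): 10⁻¹ ≡ 12 (mod 17)
x = a₁·M₁·y₁ + a₂·M₂·y₂ = 3·17·3 + 13·10·12 = 1713
Reduce mod 170: x ≡ 13
Check: 13 mod 10 = 3 ✓, 13 mod 17 = 13 ✓

x ≡ 13 (mod 170)


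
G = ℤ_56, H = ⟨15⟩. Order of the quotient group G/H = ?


|⟨15⟩| = n / gcd(15, 56) = 56 / 1 = 56
H is normal (ℤ_56 is abelian).
|G/H| = |G| / |H| = 56 / 56 = 1

|G/H| = 1


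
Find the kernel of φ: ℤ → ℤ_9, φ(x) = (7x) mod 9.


Kernel = preimage of identity
ker(φ) = {x ∈ ℤ : 7x ≡ 0 (mod 9)}. gcd(7,9) = 1, so 7x ≡ 0 (mod 9) ⟺ x ≡ 0 (mod 9/1 = 9). Hence ker(φ) = 9ℤ

ker(φ) = 9ℤ


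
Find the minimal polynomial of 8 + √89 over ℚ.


Let α = 8 + √89. Then α - 8 = √89, so (α - 8)² = 89, giving α² - 16α - 25 = 0. Degree 2 and α ∉ ℚ, so this is the minimal polynomial.

Minimal polynomial: x² - 16x - 25


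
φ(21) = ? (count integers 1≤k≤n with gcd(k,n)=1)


φ(n) = count of k ∈ {1,...,n} with gcd(k,n)=1
Coprimes to 21: {1, 2, 4, 5, 8, 10, 11, 13, 16, 17, 19, 20}
Count: 12

φ(21) = 12


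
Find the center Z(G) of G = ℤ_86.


Z(G) = {g ∈ G | gx = xg for all x ∈ G}
ℤ_86 is abelian, so Z(G) = G

Z(ℤ_86) = ℤ_86


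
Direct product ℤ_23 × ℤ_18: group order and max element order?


|ℤ_23 × ℤ_18| = 23 × 18 = 414
Max element order = lcm(23,18) = 414
Cyclic? Yes (gcd=1)

|ℤ_23×ℤ_18| = 414, max element order = 414


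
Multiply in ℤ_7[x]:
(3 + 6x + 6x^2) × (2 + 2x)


Expand and collect like terms; reduce coefficients mod 7:
x^0: 3·2 = 6 ≡ 6 (mod 7)
x^1: 3·2 + 6·2 = 18 ≡ 4 (mod 7)
x^2: 6·2 + 6·2 = 24 ≡ 3 (mod 7)
x^3: 6·2 = 12 ≡ 5 (mod 7)
Result: 6 + 4x + 3x^2 + 5x^3

f · g = 6 + 4x + 3x^2 + 5x^3


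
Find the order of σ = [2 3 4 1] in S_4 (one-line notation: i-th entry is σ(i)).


Cycle decomposition: (1 2 3 4)
Cycle lengths: 4
Order = lcm(4) = 4

ord(σ) = 4


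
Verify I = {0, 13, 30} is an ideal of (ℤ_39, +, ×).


Check ideal conditions for I = {0, 13, 30} in ℤ_39:
(1) I is an additive subgroup? No
(2) For r ∈ ℤ_39 and a ∈ I: r·a ∈ I? No  [counterexample: r=2, a=13, r·a mod 39 = 26 ∉ I]

No, I is not an ideal of ℤ_39


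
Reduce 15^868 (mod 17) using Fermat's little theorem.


Fermat's little theorem: if p is prime and gcd(a,p)=1, then a^(p-1) ≡ 1 (mod p)
p = 17 is prime, gcd(15,17) = 1
Reduce exponent: 868 mod 16 = 4
So 15^868 ≡ 15^4 (mod 17)
15^4 mod 17 = 16

15^868 ≡ 16 (mod 17)


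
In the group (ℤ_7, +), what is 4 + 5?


Operation: addition mod 7
4 + 5 = (a + b) mod 7 with a = 4, b = 5

4 + 5 = 2


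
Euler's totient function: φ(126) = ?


Factor n: 126 = 2 × 3^2 × 7
φ(n) = n · ∏(1 - 1/p) over distinct primes p | n
φ(126) = 126 · (1 - 1/2) · (1 - 1/3) · (1 - 1/7) = 36

φ(126) = 36


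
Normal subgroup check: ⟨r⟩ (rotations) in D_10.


H = ⟨r⟩ (rotations) in D_10
The rotation subgroup ⟨r⟩ has index 2 in D_10, so it is normal

Yes, normal subgroup


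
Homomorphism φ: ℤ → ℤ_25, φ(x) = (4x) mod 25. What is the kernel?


Kernel = preimage of identity
ker(φ) = {x ∈ ℤ : 4x ≡ 0 (mod 25)}. gcd(4,25) = 1, so 4x ≡ 0 (mod 25) ⟺ x ≡ 0 (mod 25/1 = 25). Hence ker(φ) = 25ℤ

ker(φ) = 25ℤ


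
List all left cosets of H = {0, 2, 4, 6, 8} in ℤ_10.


H = {0, 2, 4, 6, 8}, |H| = 5
Number of cosets = |G|/|H| = 10/5 = 2
0 + H = {0, 2, 4, 6, 8}
1 + H = {1, 3, 5, 7, 9}

Cosets: 0+H={0,2,4,6,8}; 1+H={1,3,5,7,9}


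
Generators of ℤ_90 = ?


g generates ℤ_n iff gcd(g,n) = 1
Prime factors of 90: 2, 3, 5
Generators are g ∈ {1,...,89} not divisible by any of these primes.
Generators: {1, 7, 11, 13, 17, 19, 23, 29, 31, 37, 41, 43, 47, 49, 53, 59, 61, 67, 71, 73, 77, 79, 83, 89}
Number of generators = φ(90) = 24

Generators of ℤ_90 = {1, 7, 11, 13, 17, 19, 23, 29, 31, 37, 41, 43, 47, 49, 53, 59, 61, 67, 71, 73, 77, 79, 83, 89}


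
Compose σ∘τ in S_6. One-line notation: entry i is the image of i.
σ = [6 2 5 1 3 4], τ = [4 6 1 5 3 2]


σ∘τ: apply τ first, then σ
1 →τ 4 →σ 1
2 →τ 6 →σ 4
3 →τ 1 →σ 6
4 →τ 5 →σ 3
5 →τ 3 →σ 5
6 →τ 2 →σ 2

σ∘τ = [1 4 6 3 5 2]


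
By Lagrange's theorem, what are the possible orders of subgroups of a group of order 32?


Lagrange's theorem: |H| divides |G|
|G| = 32
Divisors of 32: 1, 2, 4, 8, 16, 32

Possible subgroup orders: {1, 2, 4, 8, 16, 32}


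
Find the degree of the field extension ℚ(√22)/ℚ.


√22 has minimal polynomial x² - 22 (irreducible over ℚ since 22 is squarefree)

[ℚ(√22)/ℚ] = 2


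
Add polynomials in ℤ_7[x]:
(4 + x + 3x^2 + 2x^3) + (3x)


Add coefficients mod 7:
x^0: 4 + 0 = 4 (mod 7)
x^1: 1 + 3 = 4 (mod 7)
x^2: 3 + 0 = 3 (mod 7)
x^3: 2 + 0 = 2 (mod 7)
Result: 4 + 4x + 3x^2 + 2x^3

f + g = 4 + 4x + 3x^2 + 2x^3


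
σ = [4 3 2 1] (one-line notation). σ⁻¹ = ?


To find σ⁻¹, swap domain and range:
σ(1) = 4 → σ⁻¹(4) = 1
σ(2) = 3 → σ⁻¹(3) = 2
σ(3) = 2 → σ⁻¹(2) = 3
σ(4) = 1 → σ⁻¹(1) = 4

σ⁻¹ = [4 3 2 1]


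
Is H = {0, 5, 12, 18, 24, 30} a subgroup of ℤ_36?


Subgroup test for H = {0, 5, 12, 18, 24, 30} in (ℤ_36, +):
(1) 0 ∈ H? Yes
(2) Closure: for all a,b ∈ H, (a+b) mod 36 ∈ H? No  [counterexample: 5 + 5 = 10 ∉ H]
(3) Inverses: for all a ∈ H, -a mod 36 ∈ H? No

No, H is not a subgroup of ℤ_36


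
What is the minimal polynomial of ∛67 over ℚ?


∛67 satisfies x³ - 67 = 0, irreducible over ℚ (no rational root; 67 is not a perfect cube)

Minimal polynomial: x³ - 67


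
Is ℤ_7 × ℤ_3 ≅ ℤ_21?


Comparing ℤ_7 × ℤ_3 and ℤ_21:
gcd(7,3) = 1, so ℤ_7 × ℤ_3 ≅ ℤ_21 (CRT)

Yes, ℤ_7 × ℤ_3 ≅ ℤ_21


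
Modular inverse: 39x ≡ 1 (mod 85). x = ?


Use the extended Euclidean algorithm to write 1 = 39·s + 85·t; then s mod 85 is the inverse.
Euclidean algorithm:
  39 = 0·85 + 39
  85 = 2·39 + 7
  39 = 5·7 + 4
  7 = 1·4 + 3
  4 = 1·3 + 1
  3 = 3·1 + 0
gcd(39,85) = 1
Back-substitution gives: 39·(24) + 85·(-11) = 1
So 39⁻¹ ≡ 24 ≡ 24 (mod 85)
Check: 39 × 24 = 936 ≡ 1 (mod 85) ✓

39⁻¹ ≡ 24 (mod 85)


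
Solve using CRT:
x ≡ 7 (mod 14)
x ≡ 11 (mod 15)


m₁ = 14, m₂ = 15, gcd = 1, so CRT applies. M = m₁·m₂ = 210
Let M₁ = M/m₁ = 15, M₂ = M/m₂ = 14
Find y₁ ≡ M₁⁻¹ (mod m₁): 15⁻¹ ≡ 1 (mod 14)
Find y₂ ≡ M₂⁻¹ (mod m₂): 14⁻¹ ≡ 14 (mod 15)
x = a₁·M₁·y₁ + a₂·M₂·y₂ = 7·15·1 + 11·14·14 = 2261
Reduce mod 210: x ≡ 161
Check: 161 mod 14 = 7 ✓, 161 mod 15 = 11 ✓

x ≡ 161 (mod 210)


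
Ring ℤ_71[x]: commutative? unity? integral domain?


ℤ_71 is a field (n prime), so ℤ_71[x] is a commutative integral domain with unity
Commutative: Yes
Integral domain: Yes
Has unity: Yes

ℤ_71[x]: Commutative=Yes, Unity=Yes


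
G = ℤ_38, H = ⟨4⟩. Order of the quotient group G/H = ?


|⟨4⟩| = n / gcd(4, 38) = 38 / 2 = 19
H is normal (ℤ_38 is abelian).
|G/H| = |G| / |H| = 38 / 19 = 2

|G/H| = 2


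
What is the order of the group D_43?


|D_n| = 2n (n rotations and n reflections)
|D_43| = 2×43 = 86

|D_43| = 86


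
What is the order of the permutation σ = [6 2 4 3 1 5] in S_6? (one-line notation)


Cycle decomposition: (1 6 5) (3 4)
Cycle lengths: 3, 2
Order = lcm(3, 2) = 6

ord(σ) = 6


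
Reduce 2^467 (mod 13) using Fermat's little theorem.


Fermat's little theorem: if p is prime and gcd(a,p)=1, then a^(p-1) ≡ 1 (mod p)
p = 13 is prime, gcd(2,13) = 1
Reduce exponent: 467 mod 12 = 11
So 2^467 ≡ 2^11 (mod 13)
2^11 mod 13 = 7

2^467 ≡ 7 (mod 13)


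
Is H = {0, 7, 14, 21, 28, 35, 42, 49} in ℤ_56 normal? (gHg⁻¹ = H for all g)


H = {0, 7, 14, 21, 28, 35, 42, 49} in ℤ_56
ℤ_56 is abelian; every subgroup of an abelian group is normal

Yes, normal subgroup


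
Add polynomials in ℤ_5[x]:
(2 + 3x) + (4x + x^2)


Add coefficients mod 5:
x^0: 2 + 0 = 2 (mod 5)
x^1: 3 + 4 = 2 (mod 5)
x^2: 0 + 1 = 1 (mod 5)
Result: 2 + 2x + x^2

f + g = 2 + 2x + x^2


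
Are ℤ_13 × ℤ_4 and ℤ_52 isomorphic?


Comparing ℤ_13 × ℤ_4 and ℤ_52:
gcd(13,4) = 1, so ℤ_13 × ℤ_4 ≅ ℤ_52 (CRT)

Yes, ℤ_13 × ℤ_4 ≅ ℤ_52


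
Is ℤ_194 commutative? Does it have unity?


ℤ_194 is a commutative ring with unity 1; 194 = 2×97 is composite, so 2·97 ≡ 0 gives zero divisors (not an integral domain)
Commutative: Yes
Integral domain: No
Has unity: Yes

ℤ_194: Commutative=Yes, Unity=Yes


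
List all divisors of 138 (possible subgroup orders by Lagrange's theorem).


Lagrange's theorem: |H| divides |G|
|G| = 138
Divisors of 138: 1, 2, 3, 6, 23, 46, 69, 138

Possible subgroup orders: {1, 2, 3, 6, 23, 46, 69, 138}


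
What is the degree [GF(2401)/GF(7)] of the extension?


GF(2401) = GF(7^4), so the extension degree is 4

[GF(2401)/GF(7)] = 4


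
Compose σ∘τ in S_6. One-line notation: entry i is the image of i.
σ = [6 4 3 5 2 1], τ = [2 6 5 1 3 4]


σ∘τ: apply τ first, then σ
1 →τ 2 →σ 4
2 →τ 6 →σ 1
3 →τ 5 →σ 2
4 →τ 1 →σ 6
5 →τ 3 →σ 3
6 →τ 4 →σ 5

σ∘τ = [4 1 2 6 3 5]


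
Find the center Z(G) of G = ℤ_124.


Z(G) = {g ∈ G | gx = xg for all x ∈ G}
ℤ_124 is abelian, so Z(G) = G

Z(ℤ_124) = ℤ_124


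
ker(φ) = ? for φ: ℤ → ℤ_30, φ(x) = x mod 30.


Kernel = preimage of identity
ker(φ) = {x ∈ ℤ : x ≡ 0 (mod 30)} = 30ℤ = {0, ±30, ±60, ...}

ker(φ) = 30ℤ


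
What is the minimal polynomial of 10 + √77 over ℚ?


Let α = 10 + √77. Then α - 10 = √77, so (α - 10)² = 77, giving α² - 20α + 23 = 0. Degree 2 and α ∉ ℚ, so this is the minimal polynomial.

Minimal polynomial: x² - 20x + 23


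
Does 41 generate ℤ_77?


g generates ℤ_n iff gcd(g, n) = 1
gcd(41, 77) = 1
Since gcd = 1, 41 is a generator.

Yes, 41 generates ℤ_77


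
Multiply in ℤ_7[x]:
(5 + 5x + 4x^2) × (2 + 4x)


Expand and collect like terms; reduce coefficients mod 7:
x^0: 5·2 = 10 ≡ 3 (mod 7)
x^1: 5·4 + 5·2 = 30 ≡ 2 (mod 7)
x^2: 5·4 + 4·2 = 28 ≡ 0 (mod 7)
x^3: 4·4 = 16 ≡ 2 (mod 7)
Result: 3 + 2x + 2x^3

f · g = 3 + 2x + 2x^3


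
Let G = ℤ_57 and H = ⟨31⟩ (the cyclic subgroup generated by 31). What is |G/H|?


|⟨31⟩| = n / gcd(31, 57) = 57 / 1 = 57
H is normal (ℤ_57 is abelian).
|G/H| = |G| / |H| = 57 / 57 = 1

|G/H| = 1


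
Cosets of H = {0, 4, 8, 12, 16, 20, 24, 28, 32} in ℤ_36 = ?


H = {0, 4, 8, 12, 16, 20, 24, 28, 32}, |H| = 9
Number of cosets = |G|/|H| = 36/9 = 4
0 + H = {0, 4, 8, 12, 16, 20, 24, 28, 32}
1 + H = {1, 5, 9, 13, 17, 21, 25, 29, 33}
2 + H = {2, 6, 10, 14, 18, 22, 26, 30, 34}
3 + H = {3, 7, 11, 15, 19, 23, 27, 31, 35}

Cosets: 0+H={0,4,8,12,16,20,24,28,32}; 1+H={1,5,9,13,17,21,25,29,33}; 2+H={2,6,10,14,18,22,26,30,34}; 3+H={3,7,11,15,19,23,27,31,35}


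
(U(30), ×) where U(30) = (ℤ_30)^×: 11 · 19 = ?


Operation: multiplication mod 30
11 · 19 = (a × b) mod 30 with a = 11, b = 19

11 · 19 = 29


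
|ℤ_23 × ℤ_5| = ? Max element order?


|ℤ_23 × ℤ_5| = 23 × 5 = 115
Max element order = lcm(23,5) = 115
Cyclic? Yes (gcd=1)

|ℤ_23×ℤ_5| = 115, max element order = 115


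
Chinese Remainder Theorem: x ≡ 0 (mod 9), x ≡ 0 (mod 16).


m₁ = 9, m₂ = 16, gcd = 1, so CRT applies. M = m₁·m₂ = 144
Let M₁ = M/m₁ = 16, M₂ = M/m₂ = 9
Find y₁ ≡ M₁⁻¹ (mod m₁): 16⁻¹ ≡ 4 (mod 9)
Find y₂ ≡ M₂⁻¹ (mod m₂): 9⁻¹ ≡ 9 (mod 16)
x = a₁·M₁·y₁ + a₂·M₂·y₂ = 0·16·4 + 0·9·9 = 0
Reduce mod 144: x ≡ 0
Check: 0 mod 9 = 0 ✓, 0 mod 16 = 0 ✓

x ≡ 0 (mod 144)


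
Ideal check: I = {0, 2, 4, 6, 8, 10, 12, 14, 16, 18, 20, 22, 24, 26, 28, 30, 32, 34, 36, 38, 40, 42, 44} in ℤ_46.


Check ideal conditions for I = {0, 2, 4, 6, 8, 10, 12, 14, 16, 18, 20, 22, 24, 26, 28, 30, 32, 34, 36, 38, 40, 42, 44} in ℤ_46:
(1) I is an additive subgroup? Yes
(2) For r ∈ ℤ_46 and a ∈ I: r·a ∈ I? Yes

Yes, I is an ideal of ℤ_46


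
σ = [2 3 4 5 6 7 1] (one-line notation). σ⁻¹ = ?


To find σ⁻¹, swap domain and range:
σ(1) = 2 → σ⁻¹(2) = 1
σ(2) = 3 → σ⁻¹(3) = 2
σ(3) = 4 → σ⁻¹(4) = 3
σ(4) = 5 → σ⁻¹(5) = 4
σ(5) = 6 → σ⁻¹(6) = 5
σ(6) = 7 → σ⁻¹(7) = 6
σ(7) = 1 → σ⁻¹(1) = 7

σ⁻¹ = [7 1 2 3 4 5 6]


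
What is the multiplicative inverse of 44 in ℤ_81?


Use the extended Euclidean algorithm to write 1 = 44·s + 81·t; then s mod 81 is the inverse.
Euclidean algorithm:
  44 = 0·81 + 44
  81 = 1·44 + 37
  44 = 1·37 + 7
  37 = 5·7 + 2
  7 = 3·2 + 1
  2 = 2·1 + 0
gcd(44,81) = 1
Back-substitution gives: 44·(35) + 81·(-19) = 1
So 44⁻¹ ≡ 35 ≡ 35 (mod 81)
Check: 44 × 35 = 1540 ≡ 1 (mod 81) ✓

44⁻¹ ≡ 35 (mod 81)


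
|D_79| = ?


|D_n| = 2n (n rotations and n reflections)
|D_79| = 2×79 = 158

|D_79| = 158


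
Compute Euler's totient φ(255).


Factor n: 255 = 3 × 5 × 17
φ(n) = n · ∏(1 - 1/p) over distinct primes p | n
φ(255) = 255 · (1 - 1/3) · (1 - 1/5) · (1 - 1/17) = 128

φ(255) = 128


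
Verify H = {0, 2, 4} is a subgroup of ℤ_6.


Subgroup test for H = {0, 2, 4} in (ℤ_6, +):
(1) 0 ∈ H? Yes
(2) Closure: for all a,b ∈ H, (a+b) mod 6 ∈ H? Yes
(3) Inverses: for all a ∈ H, -a mod 6 ∈ H? Yes

Yes, H is a subgroup of ℤ_6


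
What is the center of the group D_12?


Z(G) = {g ∈ G | gx = xg for all x ∈ G}
For even n, Z(D_n) = {e, r^(n/2)}: the 180° rotation r^6 commutes with every reflection and rotation

Z(D_12) = {e, r^6}


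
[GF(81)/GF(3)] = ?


GF(81) = GF(3^4), so the extension degree is 4

[GF(81)/GF(3)] = 4


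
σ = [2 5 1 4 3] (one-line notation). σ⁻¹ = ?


To find σ⁻¹, swap domain and range:
σ(1) = 2 → σ⁻¹(2) = 1
σ(2) = 5 → σ⁻¹(5) = 2
σ(3) = 1 → σ⁻¹(1) = 3
σ(4) = 4 → σ⁻¹(4) = 4
σ(5) = 3 → σ⁻¹(3) = 5

σ⁻¹ = [3 1 5 4 2]


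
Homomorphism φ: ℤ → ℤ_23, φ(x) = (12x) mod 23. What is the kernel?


Kernel = preimage of identity
ker(φ) = {x ∈ ℤ : 12x ≡ 0 (mod 23)}. gcd(12,23) = 1, so 12x ≡ 0 (mod 23) ⟺ x ≡ 0 (mod 23/1 = 23). Hence ker(φ) = 23ℤ

ker(φ) = 23ℤ


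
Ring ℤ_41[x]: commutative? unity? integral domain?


ℤ_41 is a field (n prime), so ℤ_41[x] is a commutative integral domain with unity
Commutative: Yes
Integral domain: Yes
Has unity: Yes

ℤ_41[x]: Commutative=Yes, Unity=Yes


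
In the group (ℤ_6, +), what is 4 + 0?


Operation: addition mod 6
4 + 0 = (a + b) mod 6 with a = 4, b = 0

4 + 0 = 4


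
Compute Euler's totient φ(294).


Factor n: 294 = 2 × 3 × 7^2
φ(n) = n · ∏(1 - 1/p) over distinct primes p | n
φ(294) = 294 · (1 - 1/2) · (1 - 1/3) · (1 - 1/7) = 84

φ(294) = 84


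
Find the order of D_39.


|D_n| = 2n (n rotations and n reflections)
|D_39| = 2×39 = 78

|D_39| = 78


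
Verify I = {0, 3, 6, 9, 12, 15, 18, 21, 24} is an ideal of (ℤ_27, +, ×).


Check ideal conditions for I = {0, 3, 6, 9, 12, 15, 18, 21, 24} in ℤ_27:
(1) I is an additive subgroup? Yes
(2) For r ∈ ℤ_27 and a ∈ I: r·a ∈ I? Yes

Yes, I is an ideal of ℤ_27


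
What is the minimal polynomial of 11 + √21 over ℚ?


Let α = 11 + √21. Then α - 11 = √21, so (α - 11)² = 21, giving α² - 22α + 100 = 0. Degree 2 and α ∉ ℚ, so this is the minimal polynomial.

Minimal polynomial: x² - 22x + 100


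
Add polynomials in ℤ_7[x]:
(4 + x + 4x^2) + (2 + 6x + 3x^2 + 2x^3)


Add coefficients mod 7:
x^0: 4 + 2 = 6 (mod 7)
x^1: 1 + 6 = 0 (mod 7)
x^2: 4 + 3 = 0 (mod 7)
x^3: 0 + 2 = 2 (mod 7)
Result: 6 + 2x^3

f + g = 6 + 2x^3


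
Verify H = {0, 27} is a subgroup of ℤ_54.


Subgroup test for H = {0, 27} in (ℤ_54, +):
(1) 0 ∈ H? Yes
(2) Closure: for all a,b ∈ H, (a+b) mod 54 ∈ H? Yes
(3) Inverses: for all a ∈ H, -a mod 54 ∈ H? Yes

Yes, H is a subgroup of ℤ_54


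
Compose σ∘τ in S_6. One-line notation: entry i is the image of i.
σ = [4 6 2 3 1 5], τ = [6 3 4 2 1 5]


σ∘τ: apply τ first, then σ
1 →τ 6 →σ 5
2 →τ 3 →σ 2
3 →τ 4 →σ 3
4 →τ 2 →σ 6
5 →τ 1 →σ 4
6 →τ 5 →σ 1

σ∘τ = [5 2 3 6 4 1]


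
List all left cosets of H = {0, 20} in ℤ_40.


H = {0, 20}, |H| = 2
Number of cosets = |G|/|H| = 40/2 = 20
0 + H = {0, 20}
1 + H = {1, 21}
2 + H = {2, 22}
3 + H = {3, 23}
4 + H = {4, 24}
5 + H = {5, 25}
6 + H = {6, 26}
7 + H = {7, 27}
8 + H = {8, 28}
9 + H = {9, 29}
10 + H = {10, 30}
11 + H = {11, 31}
12 + H = {12, 32}
13 + H = {13, 33}
14 + H = {14, 34}
15 + H = {15, 35}
16 + H = {16, 36}
17 + H = {17, 37}
18 + H = {18, 38}
19 + H = {19, 39}

Cosets: 0+H={0,20}; 1+H={1,21}; 2+H={2,22}; 3+H={3,23}; 4+H={4,24}; 5+H={5,25}; 6+H={6,26}; 7+H={7,27}; 8+H={8,28}; 9+H={9,29}; 10+H={10,30}; 11+H={11,31}; 12+H={12,32}; 13+H={13,33}; 14+H={14,34}; 15+H={15,35}; 16+H={16,36}; 17+H={17,37}; 18+H={18,38}; 19+H={19,39}


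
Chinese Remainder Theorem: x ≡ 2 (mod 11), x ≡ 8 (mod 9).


m₁ = 11, m₂ = 9, gcd = 1, so CRT applies. M = m₁·m₂ = 99
Let M₁ = M/m₁ = 9, M₂ = M/m₂ = 11
Find y₁ ≡ M₁⁻¹ (mod m₁): 9⁻¹ ≡ 5 (mod 11)
Find y₂ ≡ M₂⁻¹ (mod m₂): 11⁻¹ ≡ 5 (mod 9)
x = a₁·M₁·y₁ + a₂·M₂·y₂ = 2·9·5 + 8·11·5 = 530
Reduce mod 99: x ≡ 35
Check: 35 mod 11 = 2 ✓, 35 mod 9 = 8 ✓

x ≡ 35 (mod 99)


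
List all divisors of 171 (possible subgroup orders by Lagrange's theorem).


Lagrange's theorem: |H| divides |G|
|G| = 171
Divisors of 171: 1, 3, 9, 19, 57, 171

Possible subgroup orders: {1, 3, 9, 19, 57, 171}


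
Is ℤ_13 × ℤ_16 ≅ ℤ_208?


Comparing ℤ_13 × ℤ_16 and ℤ_208:
gcd(13,16) = 1, so ℤ_13 × ℤ_16 ≅ ℤ_208 (CRT)

Yes, ℤ_13 × ℤ_16 ≅ ℤ_208


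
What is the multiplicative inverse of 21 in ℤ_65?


Use the extended Euclidean algorithm to write 1 = 21·s + 65·t; then s mod 65 is the inverse.
Euclidean algorithm:
  21 = 0·65 + 21
  65 = 3·21 + 2
  21 = 10·2 + 1
  2 = 2·1 + 0
gcd(21,65) = 1
Back-substitution gives: 21·(31) + 65·(-10) = 1
So 21⁻¹ ≡ 31 ≡ 31 (mod 65)
Check: 21 × 31 = 651 ≡ 1 (mod 65) ✓

21⁻¹ ≡ 31 (mod 65)


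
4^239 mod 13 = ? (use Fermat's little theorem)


Fermat's little theorem: if p is prime and gcd(a,p)=1, then a^(p-1) ≡ 1 (mod p)
p = 13 is prime, gcd(4,13) = 1
Reduce exponent: 239 mod 12 = 11
So 4^239 ≡ 4^11 (mod 13)
4^11 mod 13 = 10

4^239 ≡ 10 (mod 13)


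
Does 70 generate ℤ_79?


g generates ℤ_n iff gcd(g, n) = 1
gcd(70, 79) = 1
Since gcd = 1, 70 is a generator.

Yes, 70 generates ℤ_79


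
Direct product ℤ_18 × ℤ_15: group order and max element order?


|ℤ_18 × ℤ_15| = 18 × 15 = 270
Max element order = lcm(18,15) = 90
Cyclic? No (gcd=3)

|ℤ_18×ℤ_15| = 270, max element order = 90


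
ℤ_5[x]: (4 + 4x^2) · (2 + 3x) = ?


Expand and collect like terms; reduce coefficients mod 5:
x^0: 4·2 = 8 ≡ 3 (mod 5)
x^1: 4·3 + 0·2 = 12 ≡ 2 (mod 5)
x^2: 0·3 + 4·2 = 8 ≡ 3 (mod 5)
x^3: 4·3 = 12 ≡ 2 (mod 5)
Result: 3 + 2x + 3x^2 + 2x^3

f · g = 3 + 2x + 3x^2 + 2x^3


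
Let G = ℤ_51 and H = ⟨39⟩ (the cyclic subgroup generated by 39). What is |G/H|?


|⟨39⟩| = n / gcd(39, 51) = 51 / 3 = 17
H is normal (ℤ_51 is abelian).
|G/H| = |G| / |H| = 51 / 17 = 3

|G/H| = 3


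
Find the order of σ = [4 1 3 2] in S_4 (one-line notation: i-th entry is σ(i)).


Cycle decomposition: (1 4 2)
Cycle lengths: 3
Order = lcm(3) = 3

ord(σ) = 3


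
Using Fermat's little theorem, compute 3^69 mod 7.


Fermat's little theorem: if p is prime and gcd(a,p)=1, then a^(p-1) ≡ 1 (mod p)
p = 7 is prime, gcd(3,7) = 1
Reduce exponent: 69 mod 6 = 3
So 3^69 ≡ 3^3 (mod 7)
3^3 mod 7 = 6

3^69 ≡ 6 (mod 7)


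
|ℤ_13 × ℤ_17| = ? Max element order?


|ℤ_13 × ℤ_17| = 13 × 17 = 221
Max element order = lcm(13,17) = 221
Cyclic? Yes (gcd=1)

|ℤ_13×ℤ_17| = 221, max element order = 221


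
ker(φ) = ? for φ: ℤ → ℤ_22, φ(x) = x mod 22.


Kernel = preimage of identity
ker(φ) = {x ∈ ℤ : x ≡ 0 (mod 22)} = 22ℤ = {0, ±22, ±44, ...}

ker(φ) = 22ℤ


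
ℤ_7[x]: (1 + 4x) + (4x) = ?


Add coefficients mod 7:
x^0: 1 + 0 = 1 (mod 7)
x^1: 4 + 4 = 1 (mod 7)
Result: 1 + x

f + g = 1 + x


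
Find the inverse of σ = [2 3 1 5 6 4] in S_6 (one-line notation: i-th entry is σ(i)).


To find σ⁻¹, swap domain and range:
σ(1) = 2 → σ⁻¹(2) = 1
σ(2) = 3 → σ⁻¹(3) = 2
σ(3) = 1 → σ⁻¹(1) = 3
σ(4) = 5 → σ⁻¹(5) = 4
σ(5) = 6 → σ⁻¹(6) = 5
σ(6) = 4 → σ⁻¹(4) = 6

σ⁻¹ = [3 1 2 6 4 5]


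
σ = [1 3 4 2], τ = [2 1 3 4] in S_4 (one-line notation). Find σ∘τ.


σ∘τ: apply τ first, then σ
1 →τ 2 →σ 3
2 →τ 1 →σ 1
3 →τ 3 →σ 4
4 →τ 4 →σ 2

σ∘τ = [3 1 4 2]


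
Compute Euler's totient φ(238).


Factor n: 238 = 2 × 7 × 17
φ(n) = n · ∏(1 - 1/p) over distinct primes p | n
φ(238) = 238 · (1 - 1/2) · (1 - 1/7) · (1 - 1/17) = 96

φ(238) = 96


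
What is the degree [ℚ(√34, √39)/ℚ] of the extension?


[ℚ(√34,√39):ℚ] = [ℚ(√34,√39):ℚ(√34)]·[ℚ(√34):ℚ] = 2·2 = 4

[ℚ(√34, √39)/ℚ] = 4


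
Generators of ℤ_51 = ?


g generates ℤ_n iff gcd(g,n) = 1
Prime factors of 51: 3, 17
Generators are g ∈ {1,...,50} not divisible by any of these primes.
Generators: {1, 2, 4, 5, 7, 8, 10, 11, 13, 14, 16, 19, 20, 22, 23, 25, 26, 28, 29, 31, 32, 35, 37, 38, 40, 41, 43, 44, 46, 47, 49, 50}
Number of generators = φ(51) = 32

Generators of ℤ_51 = {1, 2, 4, 5, 7, 8, 10, 11, 13, 14, 16, 19, 20, 22, 23, 25, 26, 28, 29, 31, 32, 35, 37, 38, 40, 41, 43, 44, 46, 47, 49, 50}


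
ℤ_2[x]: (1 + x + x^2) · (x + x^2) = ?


Expand and collect like terms; reduce coefficients mod 2:
x^0: 1·0 = 0 ≡ 0 (mod 2)
x^1: 1·1 + 1·0 = 1 ≡ 1 (mod 2)
x^2: 1·1 + 1·1 + 1·0 = 2 ≡ 0 (mod 2)
x^3: 1·1 + 1·1 = 2 ≡ 0 (mod 2)
x^4: 1·1 = 1 ≡ 1 (mod 2)
Result: x + x^4

f · g = x + x^4


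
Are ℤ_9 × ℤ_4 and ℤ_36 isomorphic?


Comparing ℤ_9 × ℤ_4 and ℤ_36:
gcd(9,4) = 1, so ℤ_9 × ℤ_4 ≅ ℤ_36 (CRT)

Yes, ℤ_9 × ℤ_4 ≅ ℤ_36


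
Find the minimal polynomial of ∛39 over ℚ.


∛39 satisfies x³ - 39 = 0, irreducible over ℚ (no rational root; 39 is not a perfect cube)

Minimal polynomial: x³ - 39


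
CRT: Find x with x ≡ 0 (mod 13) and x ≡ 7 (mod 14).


m₁ = 13, m₂ = 14, gcd = 1, so CRT applies. M = m₁·m₂ = 182
Let M₁ = M/m₁ = 14, M₂ = M/m₂ = 13
Find y₁ ≡ M₁⁻¹ (mod m₁): 14⁻¹ ≡ 1 (mod 13)
Find y₂ ≡ M₂⁻¹ (mod m₂): 13⁻¹ ≡ 13 (mod 14)
x = a₁·M₁·y₁ + a₂·M₂·y₂ = 0·14·1 + 7·13·13 = 1183
Reduce mod 182: x ≡ 91
Check: 91 mod 13 = 0 ✓, 91 mod 14 = 7 ✓

x ≡ 91 (mod 182)


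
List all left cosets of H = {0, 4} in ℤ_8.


H = {0, 4}, |H| = 2
Number of cosets = |G|/|H| = 8/2 = 4
0 + H = {0, 4}
1 + H = {1, 5}
2 + H = {2, 6}
3 + H = {3, 7}

Cosets: 0+H={0,4}; 1+H={1,5}; 2+H={2,6}; 3+H={3,7}


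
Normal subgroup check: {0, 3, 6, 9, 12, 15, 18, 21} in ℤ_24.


H = {0, 3, 6, 9, 12, 15, 18, 21} in ℤ_24
ℤ_24 is abelian; every subgroup of an abelian group is normal

Yes, normal subgroup


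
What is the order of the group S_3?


|S_n| = n! (number of permutations of n symbols)
|S_3| = 3! = 6

|S_3| = 6


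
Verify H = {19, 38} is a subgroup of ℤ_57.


Subgroup test for H = {19, 38} in (ℤ_57, +):
(1) 0 ∈ H? No
(2) Closure: for all a,b ∈ H, (a+b) mod 57 ∈ H? No  [counterexample: 19 + 38 = 0 ∉ H]
(3) Inverses: for all a ∈ H, -a mod 57 ∈ H? Yes

No, H is not a subgroup of ℤ_57


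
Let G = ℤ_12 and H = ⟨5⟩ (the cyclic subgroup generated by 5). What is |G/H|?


|⟨5⟩| = n / gcd(5, 12) = 12 / 1 = 12
H is normal (ℤ_12 is abelian).
|G/H| = |G| / |H| = 12 / 12 = 1

|G/H| = 1


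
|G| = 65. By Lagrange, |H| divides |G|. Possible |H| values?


Lagrange's theorem: |H| divides |G|
|G| = 65
Divisors of 65: 1, 5, 13, 65

Possible subgroup orders: {1, 5, 13, 65}


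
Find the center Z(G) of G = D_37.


Z(G) = {g ∈ G | gx = xg for all x ∈ G}
For odd n, Z(D_n) = {e}: no nontrivial rotation commutes with all reflections

Z(D_37) = {e}


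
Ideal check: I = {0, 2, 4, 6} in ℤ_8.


Check ideal conditions for I = {0, 2, 4, 6} in ℤ_8:
(1) I is an additive subgroup? Yes
(2) For r ∈ ℤ_8 and a ∈ I: r·a ∈ I? Yes

Yes, I is an ideal of ℤ_8


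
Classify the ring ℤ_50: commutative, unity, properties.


ℤ_50 is a commutative ring with unity 1; 50 = 2×25 is composite, so 2·25 ≡ 0 gives zero divisors (not an integral domain)
Commutative: Yes
Integral domain: No
Has unity: Yes

ℤ_50: Commutative=Yes, Unity=Yes


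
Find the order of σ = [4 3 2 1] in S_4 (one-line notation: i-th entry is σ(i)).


Cycle decomposition: (1 4) (2 3)
Cycle lengths: 2, 2
Order = lcm(2, 2) = 2

ord(σ) = 2


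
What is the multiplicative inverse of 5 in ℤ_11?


Use the extended Euclidean algorithm to write 1 = 5·s + 11·t; then s mod 11 is the inverse.
Euclidean algorithm:
  5 = 0·11 + 5
  11 = 2·5 + 1
  5 = 5·1 + 0
gcd(5,11) = 1
Back-substitution gives: 5·(-2) + 11·(1) = 1
So 5⁻¹ ≡ -2 ≡ 9 (mod 11)
Check: 5 × 9 = 45 ≡ 1 (mod 11) ✓

5⁻¹ ≡ 9 (mod 11)


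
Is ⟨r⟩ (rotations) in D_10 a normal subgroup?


H = ⟨r⟩ (rotations) in D_10
The rotation subgroup ⟨r⟩ has index 2 in D_10, so it is normal

Yes, normal subgroup
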